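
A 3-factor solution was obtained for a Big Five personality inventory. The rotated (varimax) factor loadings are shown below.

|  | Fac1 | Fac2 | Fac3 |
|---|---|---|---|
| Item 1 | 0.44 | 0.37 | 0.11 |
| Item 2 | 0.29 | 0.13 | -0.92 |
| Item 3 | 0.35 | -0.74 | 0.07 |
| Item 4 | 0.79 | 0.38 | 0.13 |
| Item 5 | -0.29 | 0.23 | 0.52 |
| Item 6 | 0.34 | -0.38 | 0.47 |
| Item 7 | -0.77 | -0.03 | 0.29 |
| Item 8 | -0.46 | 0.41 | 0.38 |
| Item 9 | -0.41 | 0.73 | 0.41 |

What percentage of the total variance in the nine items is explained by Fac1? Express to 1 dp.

24.4%

SS loadings for Fac1 = 0.44² + 0.29² + 0.35² + 0.79² + (-0.29)² + 0.34² + (-0.77)² + (-0.46)² + (-0.41)² = 2.1966
With 9 standardized items, total variance = 9. Proportion = 2.1966/9 = 0.2441 → 24.41%.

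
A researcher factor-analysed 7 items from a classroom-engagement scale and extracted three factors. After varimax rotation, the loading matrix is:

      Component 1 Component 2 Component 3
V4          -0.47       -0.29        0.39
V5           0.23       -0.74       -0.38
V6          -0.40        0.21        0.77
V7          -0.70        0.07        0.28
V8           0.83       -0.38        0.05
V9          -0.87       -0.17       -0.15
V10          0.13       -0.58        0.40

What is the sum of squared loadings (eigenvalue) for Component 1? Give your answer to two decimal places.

SS loadings for Component 1 = (-0.47)² + 0.23² + (-0.40)² + (-0.70)² + 0.83² + (-0.87)² + 0.13² = 0.2209 + 0.0529 + 0.1600 + 0.4900 + 0.6889 + 0.7569 + 0.0169 = 2.3865

2.39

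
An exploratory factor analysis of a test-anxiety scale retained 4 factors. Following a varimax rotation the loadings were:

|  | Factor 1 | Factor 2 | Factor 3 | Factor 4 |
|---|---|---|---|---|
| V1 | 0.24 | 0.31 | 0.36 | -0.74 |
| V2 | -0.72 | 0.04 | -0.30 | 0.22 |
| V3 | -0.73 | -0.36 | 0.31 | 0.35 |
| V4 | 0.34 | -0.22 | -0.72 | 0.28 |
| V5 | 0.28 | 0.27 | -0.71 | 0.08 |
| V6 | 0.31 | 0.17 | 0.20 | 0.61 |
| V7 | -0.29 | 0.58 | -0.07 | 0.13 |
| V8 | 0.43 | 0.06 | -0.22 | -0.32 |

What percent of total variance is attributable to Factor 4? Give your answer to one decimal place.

SS loadings for Factor 4 = (-0.74)² + 0.22² + 0.35² + 0.28² + 0.08² + 0.61² + 0.13² + (-0.32)² = 1.2947
With 8 standardized items, total variance = 8. Proportion = 1.2947/8 = 0.1618 → 16.18%.

16.2%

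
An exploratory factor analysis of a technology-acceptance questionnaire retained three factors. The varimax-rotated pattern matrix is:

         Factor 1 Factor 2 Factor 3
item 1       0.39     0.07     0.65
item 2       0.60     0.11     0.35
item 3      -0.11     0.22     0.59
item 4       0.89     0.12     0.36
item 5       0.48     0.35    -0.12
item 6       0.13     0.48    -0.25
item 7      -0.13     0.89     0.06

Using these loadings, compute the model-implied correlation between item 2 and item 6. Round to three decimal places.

r̂ = Σ λ_i·λ_j across factors = (0.60)(0.13) + (0.11)(0.48) + (0.35)(-0.25)
  = +0.0780 +0.0528 -0.0875 = 0.0433

0.043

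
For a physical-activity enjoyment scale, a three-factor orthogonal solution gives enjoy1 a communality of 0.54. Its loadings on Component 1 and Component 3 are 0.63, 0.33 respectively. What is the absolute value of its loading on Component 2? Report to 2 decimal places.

0.18

Under orthogonal rotation h² = Σλ², so λ_Component 2² = h² − (0.5058) = 0.54 − 0.5058 = 0.0342.
|λ| = √0.0342 = 0.1849.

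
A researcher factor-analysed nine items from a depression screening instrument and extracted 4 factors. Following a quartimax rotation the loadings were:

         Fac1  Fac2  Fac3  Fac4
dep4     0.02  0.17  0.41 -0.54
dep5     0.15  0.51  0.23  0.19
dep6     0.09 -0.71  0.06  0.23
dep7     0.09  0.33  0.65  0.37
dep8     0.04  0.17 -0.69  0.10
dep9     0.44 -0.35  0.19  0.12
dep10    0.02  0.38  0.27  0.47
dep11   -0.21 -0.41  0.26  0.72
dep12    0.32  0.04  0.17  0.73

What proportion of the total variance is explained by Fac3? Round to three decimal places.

0.148

SS loadings for Fac3 = 0.41² + 0.23² + 0.06² + 0.65² + (-0.69)² + 0.19² + 0.27² + 0.26² + 0.17² = 1.3287
Proportion of variance = 1.3287 / 9 = 0.1476.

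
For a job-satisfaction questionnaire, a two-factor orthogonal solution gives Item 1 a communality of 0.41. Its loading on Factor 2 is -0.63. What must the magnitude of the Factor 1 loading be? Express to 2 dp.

0.11

Under orthogonal rotation h² = Σλ², so λ_Factor 1² = h² − (0.3969) = 0.41 − 0.3969 = 0.0131.
|λ| = √0.0131 = 0.1145.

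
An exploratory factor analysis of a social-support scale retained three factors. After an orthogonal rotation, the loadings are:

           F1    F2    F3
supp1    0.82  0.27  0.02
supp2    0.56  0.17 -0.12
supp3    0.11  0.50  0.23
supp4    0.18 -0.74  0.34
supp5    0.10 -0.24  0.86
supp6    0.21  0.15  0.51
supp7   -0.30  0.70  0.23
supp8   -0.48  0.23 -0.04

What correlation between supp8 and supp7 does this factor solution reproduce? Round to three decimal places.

r̂ = Σ λ_i·λ_j across factors = (-0.48)(-0.30) + (0.23)(0.70) + (-0.04)(0.23)
  = +0.1440 +0.1610 -0.0092 = 0.2958

0.296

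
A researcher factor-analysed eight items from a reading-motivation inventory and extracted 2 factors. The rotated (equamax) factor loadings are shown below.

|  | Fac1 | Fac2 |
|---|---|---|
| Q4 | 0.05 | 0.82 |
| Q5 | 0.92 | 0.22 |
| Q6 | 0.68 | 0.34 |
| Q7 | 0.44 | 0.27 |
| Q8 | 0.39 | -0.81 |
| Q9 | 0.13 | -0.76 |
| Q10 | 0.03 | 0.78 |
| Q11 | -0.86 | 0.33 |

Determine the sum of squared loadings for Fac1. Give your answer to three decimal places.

SS loadings for Fac1 = 0.05² + 0.92² + 0.68² + 0.44² + 0.39² + 0.13² + 0.03² + (-0.86)² = 0.0025 + 0.8464 + 0.4624 + 0.1936 + 0.1521 + 0.0169 + 0.0009 + 0.7396 = 2.4144

2.414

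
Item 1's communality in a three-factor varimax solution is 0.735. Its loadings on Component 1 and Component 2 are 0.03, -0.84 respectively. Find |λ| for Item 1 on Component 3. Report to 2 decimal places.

Under orthogonal rotation h² = Σλ², so λ_Component 3² = h² − (0.7065) = 0.735 − 0.7065 = 0.0285.
|λ| = √0.0285 = 0.1688.

0.17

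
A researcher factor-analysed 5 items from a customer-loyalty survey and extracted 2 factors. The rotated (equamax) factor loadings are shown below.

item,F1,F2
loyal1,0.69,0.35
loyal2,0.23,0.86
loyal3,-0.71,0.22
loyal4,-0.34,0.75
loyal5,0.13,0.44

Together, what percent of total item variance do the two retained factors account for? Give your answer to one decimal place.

56.6%

SS loadings by factor: 1.1656, 1.6666; total = 2.8322.
Total variance with 5 standardized items is 5, so the solution explains 2.8322/5 = 0.5664 = 56.64%.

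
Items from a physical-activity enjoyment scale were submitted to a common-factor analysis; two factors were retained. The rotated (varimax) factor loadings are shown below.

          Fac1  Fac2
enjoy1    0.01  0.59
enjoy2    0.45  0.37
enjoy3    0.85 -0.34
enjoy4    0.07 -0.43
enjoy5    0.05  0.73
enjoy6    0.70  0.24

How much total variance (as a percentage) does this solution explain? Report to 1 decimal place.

46.6%

SS loadings by factor: 1.4225, 1.3760; total = 2.7985.
Total variance with 6 standardized items is 6, so the solution explains 2.7985/6 = 0.4664 = 46.64%.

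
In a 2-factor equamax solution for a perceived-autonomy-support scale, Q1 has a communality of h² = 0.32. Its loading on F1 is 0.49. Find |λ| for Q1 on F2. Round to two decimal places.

Under orthogonal rotation h² = Σλ², so λ_F2² = h² − (0.2401) = 0.32 − 0.2401 = 0.0799.
|λ| = √0.0799 = 0.2827.

0.28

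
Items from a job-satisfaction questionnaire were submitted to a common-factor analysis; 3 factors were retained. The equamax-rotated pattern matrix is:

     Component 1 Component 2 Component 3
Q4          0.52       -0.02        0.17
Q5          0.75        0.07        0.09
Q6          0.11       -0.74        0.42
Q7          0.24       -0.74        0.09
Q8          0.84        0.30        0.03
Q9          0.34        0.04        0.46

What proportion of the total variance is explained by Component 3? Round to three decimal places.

SS loadings for Component 3 = 0.17² + 0.09² + 0.42² + 0.09² + 0.03² + 0.46² = 0.4340
Proportion of variance = 0.4340 / 6 = 0.0723.

0.072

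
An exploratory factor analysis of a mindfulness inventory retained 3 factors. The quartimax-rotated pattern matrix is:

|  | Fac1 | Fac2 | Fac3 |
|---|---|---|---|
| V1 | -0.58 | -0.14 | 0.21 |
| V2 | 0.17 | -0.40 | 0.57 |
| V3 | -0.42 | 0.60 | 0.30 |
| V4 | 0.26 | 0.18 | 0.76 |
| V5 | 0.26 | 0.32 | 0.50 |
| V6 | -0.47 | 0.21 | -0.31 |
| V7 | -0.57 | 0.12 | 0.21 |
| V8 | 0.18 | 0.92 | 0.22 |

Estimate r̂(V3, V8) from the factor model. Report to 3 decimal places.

r̂ = Σ λ_i·λ_j across factors = (-0.42)(0.18) + (0.60)(0.92) + (0.30)(0.22)
  = -0.0756 +0.5520 +0.0660 = 0.5424

0.542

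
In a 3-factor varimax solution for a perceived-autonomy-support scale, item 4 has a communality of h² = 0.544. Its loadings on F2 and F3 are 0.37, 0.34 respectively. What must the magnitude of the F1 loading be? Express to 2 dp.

Under orthogonal rotation h² = Σλ², so λ_F1² = h² − (0.2525) = 0.544 − 0.2525 = 0.2915.
|λ| = √0.2915 = 0.5399.

0.54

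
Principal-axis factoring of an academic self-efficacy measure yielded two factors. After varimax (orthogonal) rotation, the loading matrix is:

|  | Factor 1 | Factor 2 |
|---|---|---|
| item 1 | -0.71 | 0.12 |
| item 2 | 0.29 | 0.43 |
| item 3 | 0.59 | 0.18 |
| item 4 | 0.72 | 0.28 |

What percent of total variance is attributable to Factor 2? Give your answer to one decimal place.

7.8%

SS loadings for Factor 2 = 0.12² + 0.43² + 0.18² + 0.28² = 0.3101
With 4 standardized items, total variance = 4. Proportion = 0.3101/4 = 0.0775 → 7.75%.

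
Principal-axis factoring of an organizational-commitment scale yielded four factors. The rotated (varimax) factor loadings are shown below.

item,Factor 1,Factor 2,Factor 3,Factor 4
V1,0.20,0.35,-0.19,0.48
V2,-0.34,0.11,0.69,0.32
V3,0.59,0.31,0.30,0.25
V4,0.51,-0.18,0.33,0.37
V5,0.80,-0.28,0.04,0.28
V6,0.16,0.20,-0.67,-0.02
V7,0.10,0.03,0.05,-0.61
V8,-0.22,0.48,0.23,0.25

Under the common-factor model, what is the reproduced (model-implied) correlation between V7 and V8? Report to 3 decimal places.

-0.149

r̂ = Σ λ_i·λ_j across factors = (0.10)(-0.22) + (0.03)(0.48) + (0.05)(0.23) + (-0.61)(0.25)
  = -0.0220 +0.0144 +0.0115 -0.1525 = -0.1486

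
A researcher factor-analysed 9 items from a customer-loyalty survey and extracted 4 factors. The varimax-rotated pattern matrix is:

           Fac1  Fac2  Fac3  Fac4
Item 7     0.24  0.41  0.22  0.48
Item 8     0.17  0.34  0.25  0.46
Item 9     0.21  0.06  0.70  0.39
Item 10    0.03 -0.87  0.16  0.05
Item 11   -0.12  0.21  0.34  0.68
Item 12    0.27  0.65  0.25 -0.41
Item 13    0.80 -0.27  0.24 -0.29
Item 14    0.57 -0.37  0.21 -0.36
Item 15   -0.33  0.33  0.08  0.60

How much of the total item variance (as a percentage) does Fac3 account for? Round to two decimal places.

SS loadings for Fac3 = 0.22² + 0.25² + 0.70² + 0.16² + 0.34² + 0.25² + 0.24² + 0.21² + 0.08² = 0.9127
With 9 standardized items, total variance = 9. Proportion = 0.9127/9 = 0.1014 → 10.14%.

10.14%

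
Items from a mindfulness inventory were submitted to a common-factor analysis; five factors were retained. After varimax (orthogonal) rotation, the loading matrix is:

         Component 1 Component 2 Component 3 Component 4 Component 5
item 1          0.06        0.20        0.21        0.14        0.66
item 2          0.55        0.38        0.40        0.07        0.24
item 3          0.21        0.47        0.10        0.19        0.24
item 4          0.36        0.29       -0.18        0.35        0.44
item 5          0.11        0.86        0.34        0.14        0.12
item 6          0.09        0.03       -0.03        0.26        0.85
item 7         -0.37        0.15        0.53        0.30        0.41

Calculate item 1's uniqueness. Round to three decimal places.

h² = 0.06² + 0.20² + 0.21² + 0.14² + 0.66² = 0.0036 + 0.0400 + 0.0441 + 0.0196 + 0.4356 = 0.5429
Uniqueness u² = 1 − h² = 1 − 0.5429 = 0.4571

0.457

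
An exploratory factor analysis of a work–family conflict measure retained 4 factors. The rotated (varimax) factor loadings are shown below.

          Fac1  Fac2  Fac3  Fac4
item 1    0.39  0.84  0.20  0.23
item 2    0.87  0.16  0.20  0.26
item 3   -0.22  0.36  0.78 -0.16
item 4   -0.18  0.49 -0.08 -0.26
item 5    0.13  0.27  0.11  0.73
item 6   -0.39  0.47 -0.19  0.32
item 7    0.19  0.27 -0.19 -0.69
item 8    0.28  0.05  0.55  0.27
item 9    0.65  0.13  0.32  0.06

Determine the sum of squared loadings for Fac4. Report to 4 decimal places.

1.4016

SS loadings for Fac4 = 0.23² + 0.26² + (-0.16)² + (-0.26)² + 0.73² + 0.32² + (-0.69)² + 0.27² + 0.06² = 0.0529 + 0.0676 + 0.0256 + 0.0676 + 0.5329 + 0.1024 + 0.4761 + 0.0729 + 0.0036 = 1.4016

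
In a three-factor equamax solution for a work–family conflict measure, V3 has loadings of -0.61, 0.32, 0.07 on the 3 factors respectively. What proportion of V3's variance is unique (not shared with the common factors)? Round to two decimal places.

0.52

h² = (-0.61)² + 0.32² + 0.07² = 0.3721 + 0.1024 + 0.0049 = 0.4794
Uniqueness u² = 1 − h² = 1 − 0.4794 = 0.5206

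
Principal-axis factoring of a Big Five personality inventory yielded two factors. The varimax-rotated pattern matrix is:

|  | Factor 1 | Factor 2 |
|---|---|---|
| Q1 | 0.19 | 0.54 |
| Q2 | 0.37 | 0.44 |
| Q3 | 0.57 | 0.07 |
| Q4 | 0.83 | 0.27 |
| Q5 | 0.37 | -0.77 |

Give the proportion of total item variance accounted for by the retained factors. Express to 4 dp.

Communalities: 0.3277, 0.3305, 0.3298, 0.7618, 0.7298; Σh² = 2.4796.
Total variance with 5 standardized items is 5, so the solution explains 2.4796/5 = 0.4959.

0.4959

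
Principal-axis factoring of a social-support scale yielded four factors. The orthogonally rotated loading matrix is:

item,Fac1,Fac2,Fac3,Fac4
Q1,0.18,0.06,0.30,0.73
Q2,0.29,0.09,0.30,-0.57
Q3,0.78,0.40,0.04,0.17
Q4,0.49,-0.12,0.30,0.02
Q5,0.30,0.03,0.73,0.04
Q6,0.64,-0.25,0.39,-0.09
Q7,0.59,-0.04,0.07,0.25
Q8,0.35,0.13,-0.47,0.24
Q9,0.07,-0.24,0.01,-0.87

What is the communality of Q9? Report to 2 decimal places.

h² = 0.07² + (-0.24)² + 0.01² + (-0.87)² = 0.0049 + 0.0576 + 0.0001 + 0.7569 = 0.8195

0.82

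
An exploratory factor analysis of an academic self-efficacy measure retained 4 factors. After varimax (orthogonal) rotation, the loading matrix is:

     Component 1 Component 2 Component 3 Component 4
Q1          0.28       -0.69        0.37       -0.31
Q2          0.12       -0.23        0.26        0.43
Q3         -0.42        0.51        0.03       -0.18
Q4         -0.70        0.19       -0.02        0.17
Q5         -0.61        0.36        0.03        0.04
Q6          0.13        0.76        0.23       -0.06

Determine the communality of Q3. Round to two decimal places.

0.47

h² = (-0.42)² + 0.51² + 0.03² + (-0.18)² = 0.1764 + 0.2601 + 0.0009 + 0.0324 = 0.4698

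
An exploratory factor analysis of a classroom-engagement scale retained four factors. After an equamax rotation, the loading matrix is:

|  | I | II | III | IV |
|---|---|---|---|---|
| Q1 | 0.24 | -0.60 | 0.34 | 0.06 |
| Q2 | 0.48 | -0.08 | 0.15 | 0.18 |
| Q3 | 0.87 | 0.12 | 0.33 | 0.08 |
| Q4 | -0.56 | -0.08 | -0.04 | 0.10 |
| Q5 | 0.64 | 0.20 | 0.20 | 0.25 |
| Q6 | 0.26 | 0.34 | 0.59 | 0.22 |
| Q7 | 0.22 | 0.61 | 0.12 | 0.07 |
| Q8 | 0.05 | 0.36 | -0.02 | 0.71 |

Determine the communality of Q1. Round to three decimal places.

h² = 0.24² + (-0.60)² + 0.34² + 0.06² = 0.0576 + 0.3600 + 0.1156 + 0.0036 = 0.5368

0.537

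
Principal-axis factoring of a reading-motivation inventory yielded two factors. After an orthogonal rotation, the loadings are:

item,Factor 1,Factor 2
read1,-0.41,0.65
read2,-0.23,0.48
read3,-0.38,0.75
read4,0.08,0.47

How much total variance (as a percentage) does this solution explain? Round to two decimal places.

45.20%

Communalities: 0.5906, 0.2833, 0.7069, 0.2273; Σh² = 1.8081.
Total variance with 4 standardized items is 4, so the solution explains 1.8081/4 = 0.4520 = 45.20%.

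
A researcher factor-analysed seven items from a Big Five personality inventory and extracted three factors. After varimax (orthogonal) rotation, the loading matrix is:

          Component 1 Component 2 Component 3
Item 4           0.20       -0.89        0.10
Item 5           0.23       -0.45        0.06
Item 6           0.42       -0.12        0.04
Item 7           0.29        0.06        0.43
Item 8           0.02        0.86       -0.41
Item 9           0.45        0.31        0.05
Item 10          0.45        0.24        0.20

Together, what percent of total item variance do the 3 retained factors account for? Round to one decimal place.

43.9%

Communalities: 0.8421, 0.2590, 0.1924, 0.2726, 0.9081, 0.3011, 0.3001; Σh² = 3.0754.
Total variance with 7 standardized items is 7, so the solution explains 3.0754/7 = 0.4393 = 43.93%.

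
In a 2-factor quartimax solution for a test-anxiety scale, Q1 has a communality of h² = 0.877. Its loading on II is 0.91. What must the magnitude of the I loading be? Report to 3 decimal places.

0.221

Under orthogonal rotation h² = Σλ², so λ_I² = h² − (0.8281) = 0.877 − 0.8281 = 0.0489.
|λ| = √0.0489 = 0.2211.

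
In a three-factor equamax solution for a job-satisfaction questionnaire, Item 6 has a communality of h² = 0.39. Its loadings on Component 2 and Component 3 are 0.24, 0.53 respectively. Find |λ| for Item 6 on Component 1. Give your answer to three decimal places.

0.227

Under orthogonal rotation h² = Σλ², so λ_Component 1² = h² − (0.3385) = 0.39 − 0.3385 = 0.0515.
|λ| = √0.0515 = 0.2269.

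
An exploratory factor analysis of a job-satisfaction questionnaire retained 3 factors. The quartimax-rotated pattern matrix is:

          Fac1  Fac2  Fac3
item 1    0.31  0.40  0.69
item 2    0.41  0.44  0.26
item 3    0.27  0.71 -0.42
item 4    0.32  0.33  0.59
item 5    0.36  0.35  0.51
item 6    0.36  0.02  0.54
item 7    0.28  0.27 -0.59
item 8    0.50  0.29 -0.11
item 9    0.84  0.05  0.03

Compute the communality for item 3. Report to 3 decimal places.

0.753

h² = 0.27² + 0.71² + (-0.42)² = 0.0729 + 0.5041 + 0.1764 = 0.7534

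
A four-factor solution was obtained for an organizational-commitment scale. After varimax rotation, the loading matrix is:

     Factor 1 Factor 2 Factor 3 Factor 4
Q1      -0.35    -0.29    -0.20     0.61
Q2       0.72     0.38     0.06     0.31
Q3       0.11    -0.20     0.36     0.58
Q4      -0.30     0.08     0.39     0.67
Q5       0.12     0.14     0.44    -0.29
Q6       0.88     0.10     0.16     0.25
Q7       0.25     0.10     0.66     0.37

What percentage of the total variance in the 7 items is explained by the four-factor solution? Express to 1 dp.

SS loadings by factor: 1.5943, 0.3145, 0.9801, 1.5370; total = 4.4259.
Total variance with 7 standardized items is 7, so the solution explains 4.4259/7 = 0.6323 = 63.23%.

63.2%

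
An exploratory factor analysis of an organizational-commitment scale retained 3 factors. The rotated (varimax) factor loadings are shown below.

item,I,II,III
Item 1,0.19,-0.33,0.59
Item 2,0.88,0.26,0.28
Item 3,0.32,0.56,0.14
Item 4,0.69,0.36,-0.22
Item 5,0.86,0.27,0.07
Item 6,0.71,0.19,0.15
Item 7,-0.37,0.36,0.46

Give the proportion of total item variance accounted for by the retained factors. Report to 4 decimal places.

Communalities: 0.4931, 0.9204, 0.4356, 0.6541, 0.8174, 0.5627, 0.4781; Σh² = 4.3614.
Total variance with 7 standardized items is 7, so the solution explains 4.3614/7 = 0.6231.

0.6231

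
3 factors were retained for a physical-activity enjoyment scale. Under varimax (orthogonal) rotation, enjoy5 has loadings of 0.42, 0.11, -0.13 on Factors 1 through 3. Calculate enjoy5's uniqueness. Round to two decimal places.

0.79

h² = 0.42² + 0.11² + (-0.13)² = 0.1764 + 0.0121 + 0.0169 = 0.2054
Uniqueness u² = 1 − h² = 1 − 0.2054 = 0.7946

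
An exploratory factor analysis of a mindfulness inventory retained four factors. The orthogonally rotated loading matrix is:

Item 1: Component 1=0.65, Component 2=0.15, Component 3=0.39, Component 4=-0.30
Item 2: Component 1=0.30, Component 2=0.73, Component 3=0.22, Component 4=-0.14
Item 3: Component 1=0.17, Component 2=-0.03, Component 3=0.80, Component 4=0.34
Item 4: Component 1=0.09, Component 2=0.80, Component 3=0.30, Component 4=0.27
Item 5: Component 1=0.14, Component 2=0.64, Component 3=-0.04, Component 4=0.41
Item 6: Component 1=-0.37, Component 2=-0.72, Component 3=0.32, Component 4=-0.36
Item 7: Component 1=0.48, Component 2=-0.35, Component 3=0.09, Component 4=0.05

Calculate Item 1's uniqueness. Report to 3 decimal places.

0.313

h² = 0.65² + 0.15² + 0.39² + (-0.30)² = 0.4225 + 0.0225 + 0.1521 + 0.0900 = 0.6871
Uniqueness u² = 1 − h² = 1 − 0.6871 = 0.3129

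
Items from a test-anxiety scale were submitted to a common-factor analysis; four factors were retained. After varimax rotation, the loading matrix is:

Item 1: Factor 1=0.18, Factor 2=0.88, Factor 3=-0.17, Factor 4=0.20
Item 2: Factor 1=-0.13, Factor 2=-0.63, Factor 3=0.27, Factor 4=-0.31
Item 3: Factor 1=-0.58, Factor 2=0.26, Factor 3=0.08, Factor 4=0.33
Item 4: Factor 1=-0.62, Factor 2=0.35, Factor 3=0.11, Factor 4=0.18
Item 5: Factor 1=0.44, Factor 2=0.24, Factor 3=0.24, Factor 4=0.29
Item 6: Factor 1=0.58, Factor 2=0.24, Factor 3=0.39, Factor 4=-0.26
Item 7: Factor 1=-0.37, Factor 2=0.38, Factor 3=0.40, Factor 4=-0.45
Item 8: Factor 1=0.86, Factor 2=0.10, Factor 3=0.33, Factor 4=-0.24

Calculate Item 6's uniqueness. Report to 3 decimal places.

0.386

h² = 0.58² + 0.24² + 0.39² + (-0.26)² = 0.3364 + 0.0576 + 0.1521 + 0.0676 = 0.6137
Uniqueness u² = 1 − h² = 1 − 0.6137 = 0.3863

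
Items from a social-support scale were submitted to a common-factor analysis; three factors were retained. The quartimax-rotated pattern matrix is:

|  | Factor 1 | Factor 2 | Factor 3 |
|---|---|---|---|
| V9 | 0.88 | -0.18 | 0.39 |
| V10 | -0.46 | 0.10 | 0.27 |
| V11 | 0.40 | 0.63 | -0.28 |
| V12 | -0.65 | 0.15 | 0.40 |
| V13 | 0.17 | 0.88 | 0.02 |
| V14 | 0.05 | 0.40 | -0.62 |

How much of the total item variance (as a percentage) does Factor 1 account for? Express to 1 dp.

26.7%

SS loadings for Factor 1 = 0.88² + (-0.46)² + 0.40² + (-0.65)² + 0.17² + 0.05² = 1.5999
With 6 standardized items, total variance = 6. Proportion = 1.5999/6 = 0.2666 → 26.67%.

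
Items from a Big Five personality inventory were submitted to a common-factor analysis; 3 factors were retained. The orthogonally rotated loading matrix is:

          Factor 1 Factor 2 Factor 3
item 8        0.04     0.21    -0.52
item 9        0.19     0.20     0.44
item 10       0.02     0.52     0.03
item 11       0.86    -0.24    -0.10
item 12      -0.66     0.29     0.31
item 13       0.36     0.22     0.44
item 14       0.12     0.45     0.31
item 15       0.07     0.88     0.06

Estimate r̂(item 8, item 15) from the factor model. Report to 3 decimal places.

0.156

r̂ = Σ λ_i·λ_j across factors = (0.04)(0.07) + (0.21)(0.88) + (-0.52)(0.06)
  = +0.0028 +0.1848 -0.0312 = 0.1564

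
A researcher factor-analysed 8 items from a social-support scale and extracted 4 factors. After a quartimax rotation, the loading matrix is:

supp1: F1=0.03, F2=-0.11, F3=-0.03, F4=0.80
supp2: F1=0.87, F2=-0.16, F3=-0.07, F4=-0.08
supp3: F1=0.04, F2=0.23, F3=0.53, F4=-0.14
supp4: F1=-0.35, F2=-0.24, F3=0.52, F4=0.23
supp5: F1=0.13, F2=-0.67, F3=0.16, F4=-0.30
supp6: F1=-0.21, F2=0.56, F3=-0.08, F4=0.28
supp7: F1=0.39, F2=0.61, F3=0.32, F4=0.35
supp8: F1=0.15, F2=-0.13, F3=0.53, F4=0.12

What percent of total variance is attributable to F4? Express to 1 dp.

SS loadings for F4 = 0.80² + (-0.08)² + (-0.14)² + 0.23² + (-0.30)² + 0.28² + 0.35² + 0.12² = 1.0242
With 8 standardized items, total variance = 8. Proportion = 1.0242/8 = 0.1280 → 12.80%.

12.8%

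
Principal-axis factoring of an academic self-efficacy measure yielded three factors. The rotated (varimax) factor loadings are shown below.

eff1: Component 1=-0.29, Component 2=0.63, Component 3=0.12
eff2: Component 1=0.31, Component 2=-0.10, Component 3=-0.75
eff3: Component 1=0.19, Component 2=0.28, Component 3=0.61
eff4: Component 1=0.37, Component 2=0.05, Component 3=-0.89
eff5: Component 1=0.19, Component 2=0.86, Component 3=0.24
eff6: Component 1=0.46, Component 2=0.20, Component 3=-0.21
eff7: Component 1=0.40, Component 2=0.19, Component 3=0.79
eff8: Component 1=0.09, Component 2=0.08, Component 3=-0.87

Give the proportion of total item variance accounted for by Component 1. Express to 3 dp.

0.096

SS loadings for Component 1 = (-0.29)² + 0.31² + 0.19² + 0.37² + 0.19² + 0.46² + 0.40² + 0.09² = 0.7690
Proportion of variance = 0.7690 / 8 = 0.0961.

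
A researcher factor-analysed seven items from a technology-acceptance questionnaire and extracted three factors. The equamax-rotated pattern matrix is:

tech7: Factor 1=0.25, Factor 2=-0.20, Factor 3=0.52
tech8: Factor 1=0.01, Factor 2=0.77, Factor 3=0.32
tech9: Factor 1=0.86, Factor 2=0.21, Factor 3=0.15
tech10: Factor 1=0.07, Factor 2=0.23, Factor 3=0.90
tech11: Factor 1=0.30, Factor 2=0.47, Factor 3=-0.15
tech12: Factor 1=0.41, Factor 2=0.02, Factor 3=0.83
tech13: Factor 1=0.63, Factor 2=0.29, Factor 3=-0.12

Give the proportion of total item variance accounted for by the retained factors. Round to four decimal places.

0.6326

Communalities: 0.3729, 0.6954, 0.8062, 0.8678, 0.3334, 0.8574, 0.4954; Σh² = 4.4285.
Total variance with 7 standardized items is 7, so the solution explains 4.4285/7 = 0.6326.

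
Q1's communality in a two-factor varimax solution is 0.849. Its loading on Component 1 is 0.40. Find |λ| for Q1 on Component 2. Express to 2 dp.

Under orthogonal rotation h² = Σλ², so λ_Component 2² = h² − (0.1600) = 0.849 − 0.1600 = 0.6890.
|λ| = √0.6890 = 0.8301.

0.83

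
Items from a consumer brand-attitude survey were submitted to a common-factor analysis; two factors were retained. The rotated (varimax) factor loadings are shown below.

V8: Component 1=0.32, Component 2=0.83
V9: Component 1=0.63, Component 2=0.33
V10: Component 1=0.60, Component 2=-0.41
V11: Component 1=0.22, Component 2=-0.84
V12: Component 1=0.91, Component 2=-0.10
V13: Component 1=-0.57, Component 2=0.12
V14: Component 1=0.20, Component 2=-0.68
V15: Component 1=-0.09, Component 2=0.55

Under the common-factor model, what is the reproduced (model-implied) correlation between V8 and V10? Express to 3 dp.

-0.148

r̂ = Σ λ_i·λ_j across factors = (0.32)(0.60) + (0.83)(-0.41)
  = +0.1920 -0.3403 = -0.1483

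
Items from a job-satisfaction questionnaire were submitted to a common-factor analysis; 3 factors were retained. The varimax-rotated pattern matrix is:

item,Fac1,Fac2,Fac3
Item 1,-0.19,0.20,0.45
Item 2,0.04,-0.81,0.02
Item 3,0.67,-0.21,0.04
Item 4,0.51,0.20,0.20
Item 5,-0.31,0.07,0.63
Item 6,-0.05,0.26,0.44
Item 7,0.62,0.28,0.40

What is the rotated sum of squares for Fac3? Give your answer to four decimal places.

SS loadings for Fac3 = 0.45² + 0.02² + 0.04² + 0.20² + 0.63² + 0.44² + 0.40² = 0.2025 + 0.0004 + 0.0016 + 0.0400 + 0.3969 + 0.1936 + 0.1600 = 0.9950

0.9950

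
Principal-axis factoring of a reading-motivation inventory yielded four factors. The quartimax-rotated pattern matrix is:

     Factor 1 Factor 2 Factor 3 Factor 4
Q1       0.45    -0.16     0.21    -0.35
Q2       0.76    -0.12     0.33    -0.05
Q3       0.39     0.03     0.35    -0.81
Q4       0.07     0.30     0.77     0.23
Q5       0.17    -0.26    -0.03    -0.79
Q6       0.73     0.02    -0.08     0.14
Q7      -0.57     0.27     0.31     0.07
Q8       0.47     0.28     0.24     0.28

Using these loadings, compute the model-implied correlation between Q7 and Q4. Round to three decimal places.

0.296

r̂ = Σ λ_i·λ_j across factors = (-0.57)(0.07) + (0.27)(0.30) + (0.31)(0.77) + (0.07)(0.23)
  = -0.0399 +0.0810 +0.2387 +0.0161 = 0.2959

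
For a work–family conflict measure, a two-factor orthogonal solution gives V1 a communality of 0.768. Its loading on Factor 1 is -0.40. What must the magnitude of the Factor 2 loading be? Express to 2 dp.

Under orthogonal rotation h² = Σλ², so λ_Factor 2² = h² − (0.1600) = 0.768 − 0.1600 = 0.6080.
|λ| = √0.6080 = 0.7797.

0.78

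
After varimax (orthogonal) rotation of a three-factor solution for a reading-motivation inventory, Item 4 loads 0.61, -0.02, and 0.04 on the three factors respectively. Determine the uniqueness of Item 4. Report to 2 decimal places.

0.63

h² = 0.61² + (-0.02)² + 0.04² = 0.3721 + 0.0004 + 0.0016 = 0.3741
Uniqueness u² = 1 − h² = 1 − 0.3741 = 0.6259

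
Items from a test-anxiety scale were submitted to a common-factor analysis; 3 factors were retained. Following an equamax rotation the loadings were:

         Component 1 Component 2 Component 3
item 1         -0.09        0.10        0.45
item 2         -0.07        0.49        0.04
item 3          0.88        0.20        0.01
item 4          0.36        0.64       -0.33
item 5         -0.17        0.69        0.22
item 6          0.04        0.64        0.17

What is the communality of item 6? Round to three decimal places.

0.440

h² = 0.04² + 0.64² + 0.17² = 0.0016 + 0.4096 + 0.0289 = 0.4401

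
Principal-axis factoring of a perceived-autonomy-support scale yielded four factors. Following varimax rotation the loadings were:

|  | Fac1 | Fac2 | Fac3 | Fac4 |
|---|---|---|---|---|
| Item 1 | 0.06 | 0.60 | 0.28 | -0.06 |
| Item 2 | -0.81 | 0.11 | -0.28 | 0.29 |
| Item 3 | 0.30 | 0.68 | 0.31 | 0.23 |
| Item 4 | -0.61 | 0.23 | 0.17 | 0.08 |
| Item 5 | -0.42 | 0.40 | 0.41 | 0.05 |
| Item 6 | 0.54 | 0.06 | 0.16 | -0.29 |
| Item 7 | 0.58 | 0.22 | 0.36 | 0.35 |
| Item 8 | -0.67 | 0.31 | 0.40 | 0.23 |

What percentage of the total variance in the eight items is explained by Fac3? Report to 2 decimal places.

SS loadings for Fac3 = 0.28² + (-0.28)² + 0.31² + 0.17² + 0.41² + 0.16² + 0.36² + 0.40² = 0.7651
With 8 standardized items, total variance = 8. Proportion = 0.7651/8 = 0.0956 → 9.56%.

9.56%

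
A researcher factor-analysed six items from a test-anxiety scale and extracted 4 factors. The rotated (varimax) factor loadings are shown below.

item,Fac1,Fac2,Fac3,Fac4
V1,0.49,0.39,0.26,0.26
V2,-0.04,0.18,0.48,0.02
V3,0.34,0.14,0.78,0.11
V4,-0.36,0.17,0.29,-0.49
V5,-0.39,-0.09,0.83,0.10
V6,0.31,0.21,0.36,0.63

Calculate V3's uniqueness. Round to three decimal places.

h² = 0.34² + 0.14² + 0.78² + 0.11² = 0.1156 + 0.0196 + 0.6084 + 0.0121 = 0.7557
Uniqueness u² = 1 − h² = 1 − 0.7557 = 0.2443

0.244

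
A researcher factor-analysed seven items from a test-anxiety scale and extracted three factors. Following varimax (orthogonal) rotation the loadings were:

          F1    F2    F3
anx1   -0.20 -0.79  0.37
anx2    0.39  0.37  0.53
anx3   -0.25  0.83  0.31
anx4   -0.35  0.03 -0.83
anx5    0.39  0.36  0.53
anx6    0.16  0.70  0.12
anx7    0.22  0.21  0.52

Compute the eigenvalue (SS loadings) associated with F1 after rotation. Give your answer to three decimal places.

0.603

SS loadings for F1 = (-0.20)² + 0.39² + (-0.25)² + (-0.35)² + 0.39² + 0.16² + 0.22² = 0.0400 + 0.1521 + 0.0625 + 0.1225 + 0.1521 + 0.0256 + 0.0484 = 0.6032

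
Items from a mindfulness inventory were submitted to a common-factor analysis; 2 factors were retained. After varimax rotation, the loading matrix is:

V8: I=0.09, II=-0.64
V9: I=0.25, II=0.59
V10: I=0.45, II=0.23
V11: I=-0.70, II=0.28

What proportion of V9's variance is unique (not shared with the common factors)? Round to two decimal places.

0.59

h² = 0.25² + 0.59² = 0.0625 + 0.3481 = 0.4106
Uniqueness u² = 1 − h² = 1 − 0.4106 = 0.5894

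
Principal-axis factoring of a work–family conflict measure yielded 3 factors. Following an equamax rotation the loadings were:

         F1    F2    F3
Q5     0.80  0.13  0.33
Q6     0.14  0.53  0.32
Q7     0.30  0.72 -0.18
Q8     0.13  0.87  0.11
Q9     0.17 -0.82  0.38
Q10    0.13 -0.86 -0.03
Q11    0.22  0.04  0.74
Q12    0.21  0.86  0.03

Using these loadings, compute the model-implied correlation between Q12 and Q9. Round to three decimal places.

-0.658

r̂ = Σ λ_i·λ_j across factors = (0.21)(0.17) + (0.86)(-0.82) + (0.03)(0.38)
  = +0.0357 -0.7052 +0.0114 = -0.6581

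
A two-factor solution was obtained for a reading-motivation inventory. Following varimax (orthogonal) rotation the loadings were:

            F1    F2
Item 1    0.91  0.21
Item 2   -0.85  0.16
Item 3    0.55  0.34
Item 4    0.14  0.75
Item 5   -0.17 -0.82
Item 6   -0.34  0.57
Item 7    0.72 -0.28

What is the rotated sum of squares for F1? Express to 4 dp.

2.5356

SS loadings for F1 = 0.91² + (-0.85)² + 0.55² + 0.14² + (-0.17)² + (-0.34)² + 0.72² = 0.8281 + 0.7225 + 0.3025 + 0.0196 + 0.0289 + 0.1156 + 0.5184 = 2.5356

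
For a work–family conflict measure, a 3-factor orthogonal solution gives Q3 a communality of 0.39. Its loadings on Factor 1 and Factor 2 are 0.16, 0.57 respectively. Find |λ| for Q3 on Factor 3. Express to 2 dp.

0.20

Under orthogonal rotation h² = Σλ², so λ_Factor 3² = h² − (0.3505) = 0.39 − 0.3505 = 0.0395.
|λ| = √0.0395 = 0.1987.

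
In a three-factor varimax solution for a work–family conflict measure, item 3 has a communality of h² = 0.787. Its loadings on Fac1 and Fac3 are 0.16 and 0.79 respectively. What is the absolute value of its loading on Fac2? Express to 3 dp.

Under orthogonal rotation h² = Σλ², so λ_Fac2² = h² − (0.6497) = 0.787 − 0.6497 = 0.1373.
|λ| = √0.1373 = 0.3705.

0.371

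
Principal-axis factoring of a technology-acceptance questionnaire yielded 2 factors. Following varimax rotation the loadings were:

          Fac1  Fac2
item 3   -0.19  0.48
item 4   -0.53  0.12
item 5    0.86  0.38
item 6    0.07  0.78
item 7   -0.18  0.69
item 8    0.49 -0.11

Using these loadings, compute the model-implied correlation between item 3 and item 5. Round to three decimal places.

0.019

r̂ = Σ λ_i·λ_j across factors = (-0.19)(0.86) + (0.48)(0.38)
  = -0.1634 +0.1824 = 0.0190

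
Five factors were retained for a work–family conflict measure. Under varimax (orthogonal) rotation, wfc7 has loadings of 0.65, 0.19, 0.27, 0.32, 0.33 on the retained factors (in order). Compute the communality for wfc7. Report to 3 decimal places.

h² = 0.65² + 0.19² + 0.27² + 0.32² + 0.33² = 0.4225 + 0.0361 + 0.0729 + 0.1024 + 0.1089 = 0.7428

0.743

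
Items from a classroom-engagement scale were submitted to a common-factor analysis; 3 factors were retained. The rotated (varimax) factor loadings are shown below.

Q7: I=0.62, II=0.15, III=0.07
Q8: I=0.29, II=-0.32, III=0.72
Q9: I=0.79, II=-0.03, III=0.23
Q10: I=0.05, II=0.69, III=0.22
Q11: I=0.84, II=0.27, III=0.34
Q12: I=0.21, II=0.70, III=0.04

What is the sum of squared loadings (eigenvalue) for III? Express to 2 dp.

SS loadings for III = 0.07² + 0.72² + 0.23² + 0.22² + 0.34² + 0.04² = 0.0049 + 0.5184 + 0.0529 + 0.0484 + 0.1156 + 0.0016 = 0.7418

0.74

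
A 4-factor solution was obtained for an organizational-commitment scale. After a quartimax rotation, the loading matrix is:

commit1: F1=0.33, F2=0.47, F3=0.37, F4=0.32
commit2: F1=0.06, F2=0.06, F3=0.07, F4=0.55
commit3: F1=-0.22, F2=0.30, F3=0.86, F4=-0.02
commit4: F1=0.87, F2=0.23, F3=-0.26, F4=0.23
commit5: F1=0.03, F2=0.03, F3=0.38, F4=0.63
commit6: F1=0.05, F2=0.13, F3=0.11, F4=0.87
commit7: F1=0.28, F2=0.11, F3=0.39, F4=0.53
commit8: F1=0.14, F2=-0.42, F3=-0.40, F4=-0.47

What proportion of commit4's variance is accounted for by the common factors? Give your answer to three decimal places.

h² = 0.87² + 0.23² + (-0.26)² + 0.23² = 0.7569 + 0.0529 + 0.0676 + 0.0529 = 0.9303

0.930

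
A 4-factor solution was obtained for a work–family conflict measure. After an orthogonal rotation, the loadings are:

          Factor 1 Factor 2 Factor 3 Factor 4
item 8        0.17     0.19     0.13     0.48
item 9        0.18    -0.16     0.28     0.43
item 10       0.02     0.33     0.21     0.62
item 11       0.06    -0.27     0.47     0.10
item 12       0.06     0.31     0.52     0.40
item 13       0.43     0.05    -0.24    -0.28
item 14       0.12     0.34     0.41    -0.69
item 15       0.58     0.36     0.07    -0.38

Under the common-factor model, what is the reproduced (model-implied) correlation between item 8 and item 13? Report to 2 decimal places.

-0.08

r̂ = Σ λ_i·λ_j across factors = (0.17)(0.43) + (0.19)(0.05) + (0.13)(-0.24) + (0.48)(-0.28)
  = +0.0731 +0.0095 -0.0312 -0.1344 = -0.0830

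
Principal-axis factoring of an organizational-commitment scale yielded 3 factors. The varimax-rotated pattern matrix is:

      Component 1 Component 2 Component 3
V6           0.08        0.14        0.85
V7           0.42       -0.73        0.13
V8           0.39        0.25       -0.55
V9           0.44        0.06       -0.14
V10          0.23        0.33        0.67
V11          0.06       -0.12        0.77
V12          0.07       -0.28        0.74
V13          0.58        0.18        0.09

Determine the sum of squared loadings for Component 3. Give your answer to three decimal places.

2.659

SS loadings for Component 3 = 0.85² + 0.13² + (-0.55)² + (-0.14)² + 0.67² + 0.77² + 0.74² + 0.09² = 0.7225 + 0.0169 + 0.3025 + 0.0196 + 0.4489 + 0.5929 + 0.5476 + 0.0081 = 2.6590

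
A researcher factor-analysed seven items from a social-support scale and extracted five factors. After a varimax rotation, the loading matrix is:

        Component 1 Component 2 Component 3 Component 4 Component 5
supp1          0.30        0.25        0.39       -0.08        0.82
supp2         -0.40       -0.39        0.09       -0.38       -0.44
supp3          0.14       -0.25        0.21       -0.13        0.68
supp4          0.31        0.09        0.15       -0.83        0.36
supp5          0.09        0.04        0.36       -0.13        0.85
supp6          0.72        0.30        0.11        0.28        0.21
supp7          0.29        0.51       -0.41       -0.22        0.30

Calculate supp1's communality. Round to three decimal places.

h² = 0.30² + 0.25² + 0.39² + (-0.08)² + 0.82² = 0.0900 + 0.0625 + 0.1521 + 0.0064 + 0.6724 = 0.9834

0.983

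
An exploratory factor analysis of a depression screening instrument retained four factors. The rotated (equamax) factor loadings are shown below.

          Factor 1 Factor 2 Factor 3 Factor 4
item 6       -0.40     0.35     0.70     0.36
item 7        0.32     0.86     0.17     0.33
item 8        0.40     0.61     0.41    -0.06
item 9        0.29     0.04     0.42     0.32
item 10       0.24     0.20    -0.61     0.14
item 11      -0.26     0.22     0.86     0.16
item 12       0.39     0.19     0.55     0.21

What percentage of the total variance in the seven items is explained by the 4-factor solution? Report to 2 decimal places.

69.36%

Communalities: 0.9021, 0.9798, 0.7038, 0.3645, 0.4893, 0.8812, 0.5348; Σh² = 4.8555.
Total variance with 7 standardized items is 7, so the solution explains 4.8555/7 = 0.6936 = 69.36%.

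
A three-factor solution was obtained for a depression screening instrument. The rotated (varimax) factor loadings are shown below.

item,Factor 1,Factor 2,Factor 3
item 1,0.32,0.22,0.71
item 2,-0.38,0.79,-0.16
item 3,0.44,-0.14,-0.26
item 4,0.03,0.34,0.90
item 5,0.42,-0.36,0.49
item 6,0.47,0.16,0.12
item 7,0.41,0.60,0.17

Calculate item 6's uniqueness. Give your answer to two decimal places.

0.74

h² = 0.47² + 0.16² + 0.12² = 0.2209 + 0.0256 + 0.0144 = 0.2609
Uniqueness u² = 1 − h² = 1 − 0.2609 = 0.7391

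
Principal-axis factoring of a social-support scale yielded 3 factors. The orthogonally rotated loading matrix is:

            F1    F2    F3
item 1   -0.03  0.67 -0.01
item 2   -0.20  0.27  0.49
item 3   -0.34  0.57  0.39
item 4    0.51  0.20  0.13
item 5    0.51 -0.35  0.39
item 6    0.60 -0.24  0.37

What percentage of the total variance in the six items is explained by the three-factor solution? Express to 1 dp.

Communalities: 0.4499, 0.3530, 0.5926, 0.3170, 0.5347, 0.5545; Σh² = 2.8017.
Total variance with 6 standardized items is 6, so the solution explains 2.8017/6 = 0.4669 = 46.69%.

46.7%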